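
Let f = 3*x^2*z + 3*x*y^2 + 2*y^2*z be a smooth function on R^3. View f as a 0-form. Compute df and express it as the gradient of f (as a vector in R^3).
df = (6*x*z + 3*y^2) dx + (2*y*(3*x + 2*z)) dy + (3*x^2 + 2*y^2) dz; grad f = (6*x*z + 3*y^2, 2*y*(3*x + 2*z), 3*x^2 + 2*y^2)

For a 0-form f, d f = (∂f/∂x) dx + (∂f/∂y) dy + (∂f/∂z) dz. The components of the vector representation are exactly the entries of grad f in Cartesian coordinates:
  ∂f/∂x = 6*x*z + 3*y^2
  ∂f/∂y = 2*y*(3*x + 2*z)
  ∂f/∂z = 3*x^2 + 2*y^2.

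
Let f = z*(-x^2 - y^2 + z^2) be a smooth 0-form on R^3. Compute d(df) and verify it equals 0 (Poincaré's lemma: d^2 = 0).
d(df) = 0

Step 1: df = sum_i (∂f/∂x_i) dx_i = (-2*x*z) dx + (-2*y*z) dy + (-x^2 - y^2 + 3*z^2) dz.
Step 2: Apply d again. Using the 1-form formula, the coefficient of dx ∧ dy in d(df) is ∂^2 f/∂x ∂y - ∂^2 f/∂y ∂x = (0) - (0) = 0 (equality of mixed partials for smooth f).
Similarly for dx ∧ dz and dy ∧ dz — all coefficients vanish. So d(df) = 0.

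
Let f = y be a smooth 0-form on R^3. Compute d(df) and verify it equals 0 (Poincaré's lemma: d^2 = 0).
d(df) = 0

Step 1: df = sum_i (∂f/∂x_i) dx_i = (0) dx + (1) dy + (0) dz.
Step 2: Apply d again. Using the 1-form formula, the coefficient of dx ∧ dy in d(df) is ∂^2 f/∂x ∂y - ∂^2 f/∂y ∂x = (0) - (0) = 0 (equality of mixed partials for smooth f).
Similarly for dx ∧ dz and dy ∧ dz — all coefficients vanish. So d(df) = 0.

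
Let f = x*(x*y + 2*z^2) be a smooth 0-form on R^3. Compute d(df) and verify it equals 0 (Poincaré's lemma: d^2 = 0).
d(df) = 0

Step 1: df = sum_i (∂f/∂x_i) dx_i = (2*x*y + 2*z^2) dx + (x^2) dy + (4*x*z) dz.
Step 2: Apply d again. Using the 1-form formula, the coefficient of dx ∧ dy in d(df) is ∂^2 f/∂x ∂y - ∂^2 f/∂y ∂x = (2*x) - (2*x) = 0 (equality of mixed partials for smooth f).
Similarly for dx ∧ dz and dy ∧ dz — all coefficients vanish. So d(df) = 0.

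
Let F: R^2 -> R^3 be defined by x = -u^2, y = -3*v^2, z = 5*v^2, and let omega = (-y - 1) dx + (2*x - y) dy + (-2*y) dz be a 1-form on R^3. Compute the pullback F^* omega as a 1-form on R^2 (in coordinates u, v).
F^* omega = (2*u*(1 - 3*v^2)) du + (12*u^2*v + 42*v^3) dv

Using F^*(f dg) = (f ∘ F) d(g ∘ F), substitute each coordinate x_i by F_i(u, v) in f_i, and replace dx_i by d F_i = (∂F_i/∂u) du + (∂F_i/∂v) dv.
  For the x component: f_1(F) = 3*v^2 - 1; d F_1 = (-2*u) du + (0) dv
  For the y component: f_2(F) = -2*u^2 + 3*v^2; d F_2 = (0) du + (-6*v) dv
  For the z component: f_3(F) = 6*v^2; d F_3 = (0) du + (10*v) dv
Combining and collecting du, dv coefficients:
  coeff of du: 2*u*(1 - 3*v^2)
  coeff of dv: 12*u^2*v + 42*v^3
F^* omega = (2*u*(1 - 3*v^2)) du + (12*u^2*v + 42*v^3) dv.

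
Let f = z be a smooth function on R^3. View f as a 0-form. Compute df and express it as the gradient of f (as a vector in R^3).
df = (0) dx + (0) dy + (1) dz; grad f = (0, 0, 1)

For a 0-form f, d f = (∂f/∂x) dx + (∂f/∂y) dy + (∂f/∂z) dz. The components of the vector representation are exactly the entries of grad f in Cartesian coordinates:
  ∂f/∂x = 0
  ∂f/∂y = 0
  ∂f/∂z = 1.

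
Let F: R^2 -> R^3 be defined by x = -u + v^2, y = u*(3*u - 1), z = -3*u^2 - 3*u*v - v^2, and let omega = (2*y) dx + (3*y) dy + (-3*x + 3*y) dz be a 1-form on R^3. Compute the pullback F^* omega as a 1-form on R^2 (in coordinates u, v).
F^* omega = (-27*u^2*v - 33*u^2 + 18*u*v^2 + 5*u + 9*v^3) du + (-27*u^3 - 6*u^2*v + 9*u*v^2 - 4*u*v + 6*v^3) dv

Using F^*(f dg) = (f ∘ F) d(g ∘ F), substitute each coordinate x_i by F_i(u, v) in f_i, and replace dx_i by d F_i = (∂F_i/∂u) du + (∂F_i/∂v) dv.
  For the x component: f_1(F) = 2*u*(3*u - 1); d F_1 = (-1) du + (2*v) dv
  For the y component: f_2(F) = 3*u*(3*u - 1); d F_2 = (6*u - 1) du + (0) dv
  For the z component: f_3(F) = 9*u^2 - 3*v^2; d F_3 = (-6*u - 3*v) du + (-3*u - 2*v) dv
Combining and collecting du, dv coefficients:
  coeff of du: -27*u^2*v - 33*u^2 + 18*u*v^2 + 5*u + 9*v^3
  coeff of dv: -27*u^3 - 6*u^2*v + 9*u*v^2 - 4*u*v + 6*v^3
F^* omega = (-27*u^2*v - 33*u^2 + 18*u*v^2 + 5*u + 9*v^3) du + (-27*u^3 - 6*u^2*v + 9*u*v^2 - 4*u*v + 6*v^3) dv.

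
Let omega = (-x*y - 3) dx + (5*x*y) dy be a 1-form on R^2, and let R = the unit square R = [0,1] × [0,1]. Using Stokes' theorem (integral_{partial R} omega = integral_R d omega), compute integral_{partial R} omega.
integral_(partial R) omega = 3

Stokes: integral_partial_R omega = integral_R d omega with d omega = (∂Q/∂x - ∂P/∂y) dx ∧ dy.
  ∂Q/∂x = 5*y
  ∂P/∂y = -x
  integrand = ∂Q/∂x - ∂P/∂y = x + 5*y.
Integrating over R: integral_0^1 integral_0^1 (x + 5*y) dx dy = 3.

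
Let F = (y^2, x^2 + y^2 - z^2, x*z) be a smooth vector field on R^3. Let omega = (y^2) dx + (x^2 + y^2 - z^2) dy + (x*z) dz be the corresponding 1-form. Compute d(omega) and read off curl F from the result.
d(omega) = (2*z) dy ∧ dz + (-z) dz ∧ dx + (2*x - 2*y) dx ∧ dy; curl F = (2*z, -z, 2*x - 2*y)

d omega = sum_{i<j} (∂f_j/∂x_i - ∂f_i/∂x_j) dx_i ∧ dx_j. Under the identification (dy ∧ dz, dz ∧ dx, dx ∧ dy) ↔ (e_x, e_y, e_z), the coefficients are exactly the components of curl F. Compute:
  ∂R/∂y - ∂Q/∂z = (0) - (-2*z) = 2*z
  ∂P/∂z - ∂R/∂x = (0) - (z) = -z
  ∂Q/∂x - ∂P/∂y = (2*x) - (2*y) = 2*x - 2*y.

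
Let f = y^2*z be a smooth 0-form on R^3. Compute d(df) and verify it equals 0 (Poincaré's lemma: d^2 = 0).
d(df) = 0

Step 1: df = sum_i (∂f/∂x_i) dx_i = (0) dx + (2*y*z) dy + (y^2) dz.
Step 2: Apply d again. Using the 1-form formula, the coefficient of dx ∧ dy in d(df) is ∂^2 f/∂x ∂y - ∂^2 f/∂y ∂x = (0) - (0) = 0 (equality of mixed partials for smooth f).
Similarly for dx ∧ dz and dy ∧ dz — all coefficients vanish. So d(df) = 0.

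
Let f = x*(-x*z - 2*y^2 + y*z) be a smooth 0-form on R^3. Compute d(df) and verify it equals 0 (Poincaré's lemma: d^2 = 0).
d(df) = 0

Step 1: df = sum_i (∂f/∂x_i) dx_i = (-2*x*z - 2*y^2 + y*z) dx + (x*(-4*y + z)) dy + (x*(-x + y)) dz.
Step 2: Apply d again. Using the 1-form formula, the coefficient of dx ∧ dy in d(df) is ∂^2 f/∂x ∂y - ∂^2 f/∂y ∂x = (-4*y + z) - (-4*y + z) = 0 (equality of mixed partials for smooth f).
Similarly for dx ∧ dz and dy ∧ dz — all coefficients vanish. So d(df) = 0.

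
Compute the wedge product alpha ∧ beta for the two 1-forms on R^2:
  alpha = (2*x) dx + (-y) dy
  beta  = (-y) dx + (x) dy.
alpha ∧ beta = (2*x^2 - y^2) dx ∧ dy

Distribute the wedge, using dx_i ∧ dx_j = -dx_j ∧ dx_i and dx_i ∧ dx_i = 0. For each pair (i, j) with i < j, the coefficient of dx_i ∧ dx_j in alpha ∧ beta is (alpha_i * beta_j - alpha_j * beta_i). Collecting: alpha ∧ beta = (2*x^2 - y^2) dx ∧ dy.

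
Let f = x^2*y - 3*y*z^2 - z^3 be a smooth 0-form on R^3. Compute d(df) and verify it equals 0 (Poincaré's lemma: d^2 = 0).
d(df) = 0

Step 1: df = sum_i (∂f/∂x_i) dx_i = (2*x*y) dx + (x^2 - 3*z^2) dy + (3*z*(-2*y - z)) dz.
Step 2: Apply d again. Using the 1-form formula, the coefficient of dx ∧ dy in d(df) is ∂^2 f/∂x ∂y - ∂^2 f/∂y ∂x = (2*x) - (2*x) = 0 (equality of mixed partials for smooth f).
Similarly for dx ∧ dz and dy ∧ dz — all coefficients vanish. So d(df) = 0.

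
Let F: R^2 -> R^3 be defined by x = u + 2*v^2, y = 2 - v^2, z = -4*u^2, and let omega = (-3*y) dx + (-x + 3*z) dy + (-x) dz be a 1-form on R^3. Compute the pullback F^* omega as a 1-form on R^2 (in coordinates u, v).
F^* omega = (8*u^2 + 16*u*v^2 + 3*v^2 - 6) du + (2*v*(12*u^2 + u + 8*v^2 - 12)) dv

Using F^*(f dg) = (f ∘ F) d(g ∘ F), substitute each coordinate x_i by F_i(u, v) in f_i, and replace dx_i by d F_i = (∂F_i/∂u) du + (∂F_i/∂v) dv.
  For the x component: f_1(F) = 3*v^2 - 6; d F_1 = (1) du + (4*v) dv
  For the y component: f_2(F) = -12*u^2 - u - 2*v^2; d F_2 = (0) du + (-2*v) dv
  For the z component: f_3(F) = -u - 2*v^2; d F_3 = (-8*u) du + (0) dv
Combining and collecting du, dv coefficients:
  coeff of du: 8*u^2 + 16*u*v^2 + 3*v^2 - 6
  coeff of dv: 2*v*(12*u^2 + u + 8*v^2 - 12)
F^* omega = (8*u^2 + 16*u*v^2 + 3*v^2 - 6) du + (2*v*(12*u^2 + u + 8*v^2 - 12)) dv.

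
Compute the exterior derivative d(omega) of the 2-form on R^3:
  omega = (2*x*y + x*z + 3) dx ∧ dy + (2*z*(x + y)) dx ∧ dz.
d(omega) = (x - 2*z) dx ∧ dy ∧ dz

For a 2-form omega = sum_{i<j} g_{ij} dx_i ∧ dx_j, the exterior derivative is
  d(omega) = sum_{i<j} d(g_{ij}) ∧ dx_i ∧ dx_j = sum_{i<j, k} (∂g_{ij}/∂x_k) dx_k ∧ dx_i ∧ dx_j.
Expand each term, using dx_k ∧ dx_i ∧ dx_j = sgn(permutation) dx_{(a)} ∧ dx_{(b)} ∧ dx_{(c)} with (a < b < c) sorted:
  d(2*x*y + x*z + 3) includes (∂/∂z)(2*x*y + x*z + 3) dz = (x) dz, which multiplied by dx ∧ dy gives (x) dx ∧ dy ∧ dz
  d(2*z*(x + y)) includes (∂/∂y)(2*z*(x + y)) dy = (2*z) dy, which multiplied by dx ∧ dz gives (-2*z) dx ∧ dy ∧ dz
Collecting like 3-forms: d(omega) = (x - 2*z) dx ∧ dy ∧ dz.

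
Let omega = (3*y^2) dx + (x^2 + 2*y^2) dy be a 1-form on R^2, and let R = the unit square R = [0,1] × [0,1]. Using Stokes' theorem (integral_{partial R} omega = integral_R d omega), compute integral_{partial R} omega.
integral_(partial R) omega = -2

Stokes: integral_partial_R omega = integral_R d omega with d omega = (∂Q/∂x - ∂P/∂y) dx ∧ dy.
  ∂Q/∂x = 2*x
  ∂P/∂y = 6*y
  integrand = ∂Q/∂x - ∂P/∂y = 2*x - 6*y.
Integrating over R: integral_0^1 integral_0^1 (2*x - 6*y) dx dy = -2.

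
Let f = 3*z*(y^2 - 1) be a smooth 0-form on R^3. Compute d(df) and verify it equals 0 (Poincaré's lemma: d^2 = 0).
d(df) = 0

Step 1: df = sum_i (∂f/∂x_i) dx_i = (0) dx + (6*y*z) dy + (3*y^2 - 3) dz.
Step 2: Apply d again. Using the 1-form formula, the coefficient of dx ∧ dy in d(df) is ∂^2 f/∂x ∂y - ∂^2 f/∂y ∂x = (0) - (0) = 0 (equality of mixed partials for smooth f).
Similarly for dx ∧ dz and dy ∧ dz — all coefficients vanish. So d(df) = 0.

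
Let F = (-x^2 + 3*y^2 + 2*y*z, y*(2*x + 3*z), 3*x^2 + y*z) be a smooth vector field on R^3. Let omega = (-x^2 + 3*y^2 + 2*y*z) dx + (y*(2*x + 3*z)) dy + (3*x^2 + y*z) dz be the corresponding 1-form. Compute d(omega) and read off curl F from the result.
d(omega) = (-3*y + z) dy ∧ dz + (-6*x + 2*y) dz ∧ dx + (-4*y - 2*z) dx ∧ dy; curl F = (-3*y + z, -6*x + 2*y, -4*y - 2*z)

d omega = sum_{i<j} (∂f_j/∂x_i - ∂f_i/∂x_j) dx_i ∧ dx_j. Under the identification (dy ∧ dz, dz ∧ dx, dx ∧ dy) ↔ (e_x, e_y, e_z), the coefficients are exactly the components of curl F. Compute:
  ∂R/∂y - ∂Q/∂z = (z) - (3*y) = -3*y + z
  ∂P/∂z - ∂R/∂x = (2*y) - (6*x) = -6*x + 2*y
  ∂Q/∂x - ∂P/∂y = (2*y) - (6*y + 2*z) = -4*y - 2*z.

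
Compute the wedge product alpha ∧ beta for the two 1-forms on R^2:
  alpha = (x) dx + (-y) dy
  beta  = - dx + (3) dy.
alpha ∧ beta = (3*x - y) dx ∧ dy

Distribute the wedge, using dx_i ∧ dx_j = -dx_j ∧ dx_i and dx_i ∧ dx_i = 0. For each pair (i, j) with i < j, the coefficient of dx_i ∧ dx_j in alpha ∧ beta is (alpha_i * beta_j - alpha_j * beta_i). Collecting: alpha ∧ beta = (3*x - y) dx ∧ dy.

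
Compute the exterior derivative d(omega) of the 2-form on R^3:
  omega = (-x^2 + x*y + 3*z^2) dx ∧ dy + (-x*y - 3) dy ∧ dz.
d(omega) = (-y + 6*z) dx ∧ dy ∧ dz

For a 2-form omega = sum_{i<j} g_{ij} dx_i ∧ dx_j, the exterior derivative is
  d(omega) = sum_{i<j} d(g_{ij}) ∧ dx_i ∧ dx_j = sum_{i<j, k} (∂g_{ij}/∂x_k) dx_k ∧ dx_i ∧ dx_j.
Expand each term, using dx_k ∧ dx_i ∧ dx_j = sgn(permutation) dx_{(a)} ∧ dx_{(b)} ∧ dx_{(c)} with (a < b < c) sorted:
  d(-x^2 + x*y + 3*z^2) includes (∂/∂z)(-x^2 + x*y + 3*z^2) dz = (6*z) dz, which multiplied by dx ∧ dy gives (6*z) dx ∧ dy ∧ dz
  d(-x*y - 3) includes (∂/∂x)(-x*y - 3) dx = (-y) dx, which multiplied by dy ∧ dz gives (-y) dx ∧ dy ∧ dz
Collecting like 3-forms: d(omega) = (-y + 6*z) dx ∧ dy ∧ dz.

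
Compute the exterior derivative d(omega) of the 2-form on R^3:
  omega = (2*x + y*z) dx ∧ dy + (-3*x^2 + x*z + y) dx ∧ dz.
d(omega) = (y - 1) dx ∧ dy ∧ dz

For a 2-form omega = sum_{i<j} g_{ij} dx_i ∧ dx_j, the exterior derivative is
  d(omega) = sum_{i<j} d(g_{ij}) ∧ dx_i ∧ dx_j = sum_{i<j, k} (∂g_{ij}/∂x_k) dx_k ∧ dx_i ∧ dx_j.
Expand each term, using dx_k ∧ dx_i ∧ dx_j = sgn(permutation) dx_{(a)} ∧ dx_{(b)} ∧ dx_{(c)} with (a < b < c) sorted:
  d(2*x + y*z) includes (∂/∂z)(2*x + y*z) dz = (y) dz, which multiplied by dx ∧ dy gives (y) dx ∧ dy ∧ dz
  d(-3*x^2 + x*z + y) includes (∂/∂y)(-3*x^2 + x*z + y) dy = (1) dy, which multiplied by dx ∧ dz gives (-1) dx ∧ dy ∧ dz
Collecting like 3-forms: d(omega) = (y - 1) dx ∧ dy ∧ dz.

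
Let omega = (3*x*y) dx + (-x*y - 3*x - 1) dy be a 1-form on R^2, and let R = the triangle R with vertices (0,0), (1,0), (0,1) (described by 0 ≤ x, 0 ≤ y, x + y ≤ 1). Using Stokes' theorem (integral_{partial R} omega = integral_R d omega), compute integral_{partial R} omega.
integral_(partial R) omega = -13/6

Stokes: integral_partial_R omega = integral_R d omega with d omega = (∂Q/∂x - ∂P/∂y) dx ∧ dy.
  ∂Q/∂x = -y - 3
  ∂P/∂y = 3*x
  integrand = ∂Q/∂x - ∂P/∂y = -3*x - y - 3.
Integrating over R: integral_0^1 integral_0^{1-x} (-3*x - y - 3) dy dx = -13/6.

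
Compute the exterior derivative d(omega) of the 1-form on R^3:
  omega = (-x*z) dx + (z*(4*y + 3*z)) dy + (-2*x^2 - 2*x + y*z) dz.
d(omega) = (-3*x - 2) dx ∧ dz + (-4*y - 5*z) dy ∧ dz

For a 1-form omega = sum_i f_i dx_i, the exterior derivative is
  d(omega) = sum_{i < j} (∂f_j/∂x_i - ∂f_i/∂x_j) dx_i ∧ dx_j.
  coefficient of dx ∧ dz: ∂f_3/∂x - ∂f_1/∂z = ∂(-2*x^2 - 2*x + y*z)/∂x - ∂(-x*z)/∂z = -3*x - 2
  coefficient of dy ∧ dz: ∂f_3/∂y - ∂f_2/∂z = ∂(-2*x^2 - 2*x + y*z)/∂y - ∂(z*(4*y + 3*z))/∂z = -4*y - 5*z
Assembling: d(omega) = (-3*x - 2) dx ∧ dz + (-4*y - 5*z) dy ∧ dz.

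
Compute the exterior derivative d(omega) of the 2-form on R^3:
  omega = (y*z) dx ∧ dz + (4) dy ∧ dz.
d(omega) = (-z) dx ∧ dy ∧ dz

For a 2-form omega = sum_{i<j} g_{ij} dx_i ∧ dx_j, the exterior derivative is
  d(omega) = sum_{i<j} d(g_{ij}) ∧ dx_i ∧ dx_j = sum_{i<j, k} (∂g_{ij}/∂x_k) dx_k ∧ dx_i ∧ dx_j.
Expand each term, using dx_k ∧ dx_i ∧ dx_j = sgn(permutation) dx_{(a)} ∧ dx_{(b)} ∧ dx_{(c)} with (a < b < c) sorted:
  d(y*z) includes (∂/∂y)(y*z) dy = (z) dy, which multiplied by dx ∧ dz gives (-z) dx ∧ dy ∧ dz
Collecting like 3-forms: d(omega) = (-z) dx ∧ dy ∧ dz.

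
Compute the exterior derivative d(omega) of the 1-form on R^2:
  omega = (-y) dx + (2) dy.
d(omega) = (1) dx ∧ dy

For a 1-form omega = sum_i f_i dx_i, the exterior derivative is
  d(omega) = sum_{i < j} (∂f_j/∂x_i - ∂f_i/∂x_j) dx_i ∧ dx_j.
  coefficient of dx ∧ dy: ∂f_2/∂x - ∂f_1/∂y = ∂(2)/∂x - ∂(-y)/∂y = 1
Assembling: d(omega) = (1) dx ∧ dy.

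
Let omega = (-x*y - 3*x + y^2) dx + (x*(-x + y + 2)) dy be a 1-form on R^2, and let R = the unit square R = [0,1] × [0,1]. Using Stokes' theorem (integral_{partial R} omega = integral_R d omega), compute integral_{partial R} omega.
integral_(partial R) omega = 1

Stokes: integral_partial_R omega = integral_R d omega with d omega = (∂Q/∂x - ∂P/∂y) dx ∧ dy.
  ∂Q/∂x = -2*x + y + 2
  ∂P/∂y = -x + 2*y
  integrand = ∂Q/∂x - ∂P/∂y = -x - y + 2.
Integrating over R: integral_0^1 integral_0^1 (-x - y + 2) dx dy = 1.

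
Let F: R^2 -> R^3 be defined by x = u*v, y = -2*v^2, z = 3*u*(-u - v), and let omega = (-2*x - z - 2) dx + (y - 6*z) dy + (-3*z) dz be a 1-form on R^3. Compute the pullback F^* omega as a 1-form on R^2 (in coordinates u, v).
F^* omega = (-54*u^3 - 78*u^2*v - 26*u*v^2 - 2*v) du + (-24*u^3 - 98*u^2*v - 72*u*v^2 - 2*u + 8*v^3) dv

Using F^*(f dg) = (f ∘ F) d(g ∘ F), substitute each coordinate x_i by F_i(u, v) in f_i, and replace dx_i by d F_i = (∂F_i/∂u) du + (∂F_i/∂v) dv.
  For the x component: f_1(F) = 3*u^2 + u*v - 2; d F_1 = (v) du + (u) dv
  For the y component: f_2(F) = 18*u^2 + 18*u*v - 2*v^2; d F_2 = (0) du + (-4*v) dv
  For the z component: f_3(F) = 9*u*(u + v); d F_3 = (-6*u - 3*v) du + (-3*u) dv
Combining and collecting du, dv coefficients:
  coeff of du: -54*u^3 - 78*u^2*v - 26*u*v^2 - 2*v
  coeff of dv: -24*u^3 - 98*u^2*v - 72*u*v^2 - 2*u + 8*v^3
F^* omega = (-54*u^3 - 78*u^2*v - 26*u*v^2 - 2*v) du + (-24*u^3 - 98*u^2*v - 72*u*v^2 - 2*u + 8*v^3) dv.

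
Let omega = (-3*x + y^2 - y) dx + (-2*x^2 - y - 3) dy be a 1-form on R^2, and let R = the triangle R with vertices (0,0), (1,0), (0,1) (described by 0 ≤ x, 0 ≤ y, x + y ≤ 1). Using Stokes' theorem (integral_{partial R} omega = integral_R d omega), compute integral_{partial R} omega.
integral_(partial R) omega = -1/2

Stokes: integral_partial_R omega = integral_R d omega with d omega = (∂Q/∂x - ∂P/∂y) dx ∧ dy.
  ∂Q/∂x = -4*x
  ∂P/∂y = 2*y - 1
  integrand = ∂Q/∂x - ∂P/∂y = -4*x - 2*y + 1.
Integrating over R: integral_0^1 integral_0^{1-x} (-4*x - 2*y + 1) dy dx = -1/2.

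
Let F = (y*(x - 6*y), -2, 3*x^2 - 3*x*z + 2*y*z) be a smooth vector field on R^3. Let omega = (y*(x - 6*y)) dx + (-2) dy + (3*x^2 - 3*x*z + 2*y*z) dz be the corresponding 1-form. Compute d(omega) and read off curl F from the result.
d(omega) = (2*z) dy ∧ dz + (-6*x + 3*z) dz ∧ dx + (-x + 12*y) dx ∧ dy; curl F = (2*z, -6*x + 3*z, -x + 12*y)

d omega = sum_{i<j} (∂f_j/∂x_i - ∂f_i/∂x_j) dx_i ∧ dx_j. Under the identification (dy ∧ dz, dz ∧ dx, dx ∧ dy) ↔ (e_x, e_y, e_z), the coefficients are exactly the components of curl F. Compute:
  ∂R/∂y - ∂Q/∂z = (2*z) - (0) = 2*z
  ∂P/∂z - ∂R/∂x = (0) - (6*x - 3*z) = -6*x + 3*z
  ∂Q/∂x - ∂P/∂y = (0) - (x - 12*y) = -x + 12*y.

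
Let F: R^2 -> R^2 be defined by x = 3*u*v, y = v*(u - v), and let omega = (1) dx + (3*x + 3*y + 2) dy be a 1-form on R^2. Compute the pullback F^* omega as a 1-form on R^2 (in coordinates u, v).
F^* omega = (v*(12*u*v - 3*v^2 + 5)) du + (12*u^2*v - 27*u*v^2 + 5*u + 6*v^3 - 4*v) dv

Using F^*(f dg) = (f ∘ F) d(g ∘ F), substitute each coordinate x_i by F_i(u, v) in f_i, and replace dx_i by d F_i = (∂F_i/∂u) du + (∂F_i/∂v) dv.
  For the x component: f_1(F) = 1; d F_1 = (3*v) du + (3*u) dv
  For the y component: f_2(F) = 12*u*v - 3*v^2 + 2; d F_2 = (v) du + (u - 2*v) dv
Combining and collecting du, dv coefficients:
  coeff of du: v*(12*u*v - 3*v^2 + 5)
  coeff of dv: 12*u^2*v - 27*u*v^2 + 5*u + 6*v^3 - 4*v
F^* omega = (v*(12*u*v - 3*v^2 + 5)) du + (12*u^2*v - 27*u*v^2 + 5*u + 6*v^3 - 4*v) dv.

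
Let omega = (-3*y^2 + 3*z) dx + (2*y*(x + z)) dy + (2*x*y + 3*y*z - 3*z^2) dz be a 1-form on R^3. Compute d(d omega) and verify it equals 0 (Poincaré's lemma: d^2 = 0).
d(d omega) = 0

Step 1: d omega = sum_{i<j} (∂f_j/∂x_i - ∂f_i/∂x_j) dx_i ∧ dx_j:
  coeff of dx ∧ dy: 8*y
  coeff of dx ∧ dz: 2*y - 3
  coeff of dy ∧ dz: 2*x - 2*y + 3*z
Step 2: Apply d again to each 2-form coefficient. The only possible 3-form in R^3 is dx ∧ dy ∧ dz, with coefficient
  ∂(coeff of dy∧dz)/∂x - ∂(coeff of dx∧dz)/∂y + ∂(coeff of dx∧dy)/∂z
  = ∂/∂x (2*x - 2*y + 3*z) - ∂/∂y (2*y - 3) + ∂/∂z (8*y).
Each of these terms simplifies to sums of mixed partials that cancel in pairs. The result is 0 (by equality of mixed partials for smooth functions — Schwarz / Clairaut).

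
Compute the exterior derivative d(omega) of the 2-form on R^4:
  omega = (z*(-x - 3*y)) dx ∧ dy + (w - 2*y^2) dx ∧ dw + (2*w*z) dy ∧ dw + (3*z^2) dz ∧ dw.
d(omega) = (-x - 3*y) dx ∧ dy ∧ dz + (4*y) dx ∧ dy ∧ dw + (-2*w) dy ∧ dz ∧ dw

For a 2-form omega = sum_{i<j} g_{ij} dx_i ∧ dx_j, the exterior derivative is
  d(omega) = sum_{i<j} d(g_{ij}) ∧ dx_i ∧ dx_j = sum_{i<j, k} (∂g_{ij}/∂x_k) dx_k ∧ dx_i ∧ dx_j.
Expand each term, using dx_k ∧ dx_i ∧ dx_j = sgn(permutation) dx_{(a)} ∧ dx_{(b)} ∧ dx_{(c)} with (a < b < c) sorted:
  d(z*(-x - 3*y)) includes (∂/∂z)(z*(-x - 3*y)) dz = (-x - 3*y) dz, which multiplied by dx ∧ dy gives (-x - 3*y) dx ∧ dy ∧ dz
  d(w - 2*y^2) includes (∂/∂y)(w - 2*y^2) dy = (-4*y) dy, which multiplied by dx ∧ dw gives (4*y) dx ∧ dy ∧ dw
  d(2*w*z) includes (∂/∂z)(2*w*z) dz = (2*w) dz, which multiplied by dy ∧ dw gives (-2*w) dy ∧ dz ∧ dw
Collecting like 3-forms: d(omega) = (-x - 3*y) dx ∧ dy ∧ dz + (4*y) dx ∧ dy ∧ dw + (-2*w) dy ∧ dz ∧ dw.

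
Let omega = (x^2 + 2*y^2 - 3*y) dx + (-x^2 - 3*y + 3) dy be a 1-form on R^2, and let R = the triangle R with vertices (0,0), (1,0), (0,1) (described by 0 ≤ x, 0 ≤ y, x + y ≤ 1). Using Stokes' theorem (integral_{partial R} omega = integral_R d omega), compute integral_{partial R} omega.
integral_(partial R) omega = 1/2

Stokes: integral_partial_R omega = integral_R d omega with d omega = (∂Q/∂x - ∂P/∂y) dx ∧ dy.
  ∂Q/∂x = -2*x
  ∂P/∂y = 4*y - 3
  integrand = ∂Q/∂x - ∂P/∂y = -2*x - 4*y + 3.
Integrating over R: integral_0^1 integral_0^{1-x} (-2*x - 4*y + 3) dy dx = 1/2.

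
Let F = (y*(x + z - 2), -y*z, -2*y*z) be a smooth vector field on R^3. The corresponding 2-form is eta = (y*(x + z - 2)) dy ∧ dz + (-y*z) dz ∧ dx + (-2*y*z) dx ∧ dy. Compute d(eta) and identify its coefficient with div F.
d(eta) = (-y - z) dx ∧ dy ∧ dz; div F = -y - z

For a 2-form in R^3 of the form above, applying d gives a 3-form with coefficient ∂P/∂x + ∂Q/∂y + ∂R/∂z:
  ∂P/∂x = y
  ∂Q/∂y = -z
  ∂R/∂z = -2*y
Sum = -y - z, which is exactly div F.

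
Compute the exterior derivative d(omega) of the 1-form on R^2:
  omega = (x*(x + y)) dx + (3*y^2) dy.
d(omega) = (-x) dx ∧ dy

For a 1-form omega = sum_i f_i dx_i, the exterior derivative is
  d(omega) = sum_{i < j} (∂f_j/∂x_i - ∂f_i/∂x_j) dx_i ∧ dx_j.
  coefficient of dx ∧ dy: ∂f_2/∂x - ∂f_1/∂y = ∂(3*y^2)/∂x - ∂(x*(x + y))/∂y = -x
Assembling: d(omega) = (-x) dx ∧ dy.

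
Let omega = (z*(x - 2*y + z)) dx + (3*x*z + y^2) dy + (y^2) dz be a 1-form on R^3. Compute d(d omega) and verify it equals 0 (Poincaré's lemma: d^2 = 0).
d(d omega) = 0

Step 1: d omega = sum_{i<j} (∂f_j/∂x_i - ∂f_i/∂x_j) dx_i ∧ dx_j:
  coeff of dx ∧ dy: 5*z
  coeff of dx ∧ dz: -x + 2*y - 2*z
  coeff of dy ∧ dz: -3*x + 2*y
Step 2: Apply d again to each 2-form coefficient. The only possible 3-form in R^3 is dx ∧ dy ∧ dz, with coefficient
  ∂(coeff of dy∧dz)/∂x - ∂(coeff of dx∧dz)/∂y + ∂(coeff of dx∧dy)/∂z
  = ∂/∂x (-3*x + 2*y) - ∂/∂y (-x + 2*y - 2*z) + ∂/∂z (5*z).
Each of these terms simplifies to sums of mixed partials that cancel in pairs. The result is 0 (by equality of mixed partials for smooth functions — Schwarz / Clairaut).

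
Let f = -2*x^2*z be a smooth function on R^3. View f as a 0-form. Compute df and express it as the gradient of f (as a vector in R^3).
df = (-4*x*z) dx + (0) dy + (-2*x^2) dz; grad f = (-4*x*z, 0, -2*x^2)

For a 0-form f, d f = (∂f/∂x) dx + (∂f/∂y) dy + (∂f/∂z) dz. The components of the vector representation are exactly the entries of grad f in Cartesian coordinates:
  ∂f/∂x = -4*x*z
  ∂f/∂y = 0
  ∂f/∂z = -2*x^2.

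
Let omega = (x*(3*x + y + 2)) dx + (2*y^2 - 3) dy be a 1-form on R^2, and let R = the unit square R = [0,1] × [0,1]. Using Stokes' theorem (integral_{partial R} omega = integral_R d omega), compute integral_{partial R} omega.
integral_(partial R) omega = -1/2

Stokes: integral_partial_R omega = integral_R d omega with d omega = (∂Q/∂x - ∂P/∂y) dx ∧ dy.
  ∂Q/∂x = 0
  ∂P/∂y = x
  integrand = ∂Q/∂x - ∂P/∂y = -x.
Integrating over R: integral_0^1 integral_0^1 (-x) dx dy = -1/2.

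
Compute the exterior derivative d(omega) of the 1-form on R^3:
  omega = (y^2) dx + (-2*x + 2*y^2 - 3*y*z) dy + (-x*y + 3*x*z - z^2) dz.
d(omega) = (-2*y - 2) dx ∧ dy + (-y + 3*z) dx ∧ dz + (-x + 3*y) dy ∧ dz

For a 1-form omega = sum_i f_i dx_i, the exterior derivative is
  d(omega) = sum_{i < j} (∂f_j/∂x_i - ∂f_i/∂x_j) dx_i ∧ dx_j.
  coefficient of dx ∧ dy: ∂f_2/∂x - ∂f_1/∂y = ∂(-2*x + 2*y^2 - 3*y*z)/∂x - ∂(y^2)/∂y = -2*y - 2
  coefficient of dx ∧ dz: ∂f_3/∂x - ∂f_1/∂z = ∂(-x*y + 3*x*z - z^2)/∂x - ∂(y^2)/∂z = -y + 3*z
  coefficient of dy ∧ dz: ∂f_3/∂y - ∂f_2/∂z = ∂(-x*y + 3*x*z - z^2)/∂y - ∂(-2*x + 2*y^2 - 3*y*z)/∂z = -x + 3*y
Assembling: d(omega) = (-2*y - 2) dx ∧ dy + (-y + 3*z) dx ∧ dz + (-x + 3*y) dy ∧ dz.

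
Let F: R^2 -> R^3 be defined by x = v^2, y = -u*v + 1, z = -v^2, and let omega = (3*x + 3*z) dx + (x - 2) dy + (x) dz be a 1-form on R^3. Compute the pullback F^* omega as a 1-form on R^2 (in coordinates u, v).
F^* omega = (v*(2 - v^2)) du + (-u*v^2 + 2*u - 2*v^3) dv

Using F^*(f dg) = (f ∘ F) d(g ∘ F), substitute each coordinate x_i by F_i(u, v) in f_i, and replace dx_i by d F_i = (∂F_i/∂u) du + (∂F_i/∂v) dv.
  For the x component: f_1(F) = 0; d F_1 = (0) du + (2*v) dv
  For the y component: f_2(F) = v^2 - 2; d F_2 = (-v) du + (-u) dv
  For the z component: f_3(F) = v^2; d F_3 = (0) du + (-2*v) dv
Combining and collecting du, dv coefficients:
  coeff of du: v*(2 - v^2)
  coeff of dv: -u*v^2 + 2*u - 2*v^3
F^* omega = (v*(2 - v^2)) du + (-u*v^2 + 2*u - 2*v^3) dv.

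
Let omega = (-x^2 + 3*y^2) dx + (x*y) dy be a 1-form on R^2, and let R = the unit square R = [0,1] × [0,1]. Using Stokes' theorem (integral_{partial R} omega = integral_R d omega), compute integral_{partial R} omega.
integral_(partial R) omega = -5/2

Stokes: integral_partial_R omega = integral_R d omega with d omega = (∂Q/∂x - ∂P/∂y) dx ∧ dy.
  ∂Q/∂x = y
  ∂P/∂y = 6*y
  integrand = ∂Q/∂x - ∂P/∂y = -5*y.
Integrating over R: integral_0^1 integral_0^1 (-5*y) dx dy = -5/2.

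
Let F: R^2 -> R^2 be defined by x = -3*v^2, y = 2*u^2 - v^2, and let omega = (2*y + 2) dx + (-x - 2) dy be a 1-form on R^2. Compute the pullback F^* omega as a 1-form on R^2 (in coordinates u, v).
F^* omega = (4*u*(3*v^2 - 2)) du + (2*v*(-12*u^2 + 3*v^2 - 4)) dv

Using F^*(f dg) = (f ∘ F) d(g ∘ F), substitute each coordinate x_i by F_i(u, v) in f_i, and replace dx_i by d F_i = (∂F_i/∂u) du + (∂F_i/∂v) dv.
  For the x component: f_1(F) = 4*u^2 - 2*v^2 + 2; d F_1 = (0) du + (-6*v) dv
  For the y component: f_2(F) = 3*v^2 - 2; d F_2 = (4*u) du + (-2*v) dv
Combining and collecting du, dv coefficients:
  coeff of du: 4*u*(3*v^2 - 2)
  coeff of dv: 2*v*(-12*u^2 + 3*v^2 - 4)
F^* omega = (4*u*(3*v^2 - 2)) du + (2*v*(-12*u^2 + 3*v^2 - 4)) dv.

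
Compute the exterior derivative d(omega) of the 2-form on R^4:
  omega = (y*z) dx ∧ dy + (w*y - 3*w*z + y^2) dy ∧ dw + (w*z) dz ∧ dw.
d(omega) = (y) dx ∧ dy ∧ dz + (3*w) dy ∧ dz ∧ dw

For a 2-form omega = sum_{i<j} g_{ij} dx_i ∧ dx_j, the exterior derivative is
  d(omega) = sum_{i<j} d(g_{ij}) ∧ dx_i ∧ dx_j = sum_{i<j, k} (∂g_{ij}/∂x_k) dx_k ∧ dx_i ∧ dx_j.
Expand each term, using dx_k ∧ dx_i ∧ dx_j = sgn(permutation) dx_{(a)} ∧ dx_{(b)} ∧ dx_{(c)} with (a < b < c) sorted:
  d(y*z) includes (∂/∂z)(y*z) dz = (y) dz, which multiplied by dx ∧ dy gives (y) dx ∧ dy ∧ dz
  d(w*y - 3*w*z + y^2) includes (∂/∂z)(w*y - 3*w*z + y^2) dz = (-3*w) dz, which multiplied by dy ∧ dw gives (3*w) dy ∧ dz ∧ dw
Collecting like 3-forms: d(omega) = (y) dx ∧ dy ∧ dz + (3*w) dy ∧ dz ∧ dw.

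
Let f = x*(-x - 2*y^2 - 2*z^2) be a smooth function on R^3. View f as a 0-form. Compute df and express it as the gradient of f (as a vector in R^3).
df = (-2*x - 2*y^2 - 2*z^2) dx + (-4*x*y) dy + (-4*x*z) dz; grad f = (-2*x - 2*y^2 - 2*z^2, -4*x*y, -4*x*z)

For a 0-form f, d f = (∂f/∂x) dx + (∂f/∂y) dy + (∂f/∂z) dz. The components of the vector representation are exactly the entries of grad f in Cartesian coordinates:
  ∂f/∂x = -2*x - 2*y^2 - 2*z^2
  ∂f/∂y = -4*x*y
  ∂f/∂z = -4*x*z.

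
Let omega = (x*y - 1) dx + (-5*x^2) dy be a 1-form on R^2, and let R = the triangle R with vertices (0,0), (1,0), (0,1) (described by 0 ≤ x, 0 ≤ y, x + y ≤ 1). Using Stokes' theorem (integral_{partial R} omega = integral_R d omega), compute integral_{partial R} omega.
integral_(partial R) omega = -11/6

Stokes: integral_partial_R omega = integral_R d omega with d omega = (∂Q/∂x - ∂P/∂y) dx ∧ dy.
  ∂Q/∂x = -10*x
  ∂P/∂y = x
  integrand = ∂Q/∂x - ∂P/∂y = -11*x.
Integrating over R: integral_0^1 integral_0^{1-x} (-11*x) dy dx = -11/6.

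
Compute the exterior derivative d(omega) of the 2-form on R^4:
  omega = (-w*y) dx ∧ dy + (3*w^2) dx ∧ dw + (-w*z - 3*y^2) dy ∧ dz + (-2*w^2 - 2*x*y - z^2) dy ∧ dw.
d(omega) = (-3*y) dx ∧ dy ∧ dw + (z) dy ∧ dz ∧ dw

For a 2-form omega = sum_{i<j} g_{ij} dx_i ∧ dx_j, the exterior derivative is
  d(omega) = sum_{i<j} d(g_{ij}) ∧ dx_i ∧ dx_j = sum_{i<j, k} (∂g_{ij}/∂x_k) dx_k ∧ dx_i ∧ dx_j.
Expand each term, using dx_k ∧ dx_i ∧ dx_j = sgn(permutation) dx_{(a)} ∧ dx_{(b)} ∧ dx_{(c)} with (a < b < c) sorted:
  d(-w*y) includes (∂/∂w)(-w*y) dw = (-y) dw, which multiplied by dx ∧ dy gives (-y) dx ∧ dy ∧ dw
  d(-w*z - 3*y^2) includes (∂/∂w)(-w*z - 3*y^2) dw = (-z) dw, which multiplied by dy ∧ dz gives (-z) dy ∧ dz ∧ dw
  d(-2*w^2 - 2*x*y - z^2) includes (∂/∂x)(-2*w^2 - 2*x*y - z^2) dx = (-2*y) dx, which multiplied by dy ∧ dw gives (-2*y) dx ∧ dy ∧ dw
  d(-2*w^2 - 2*x*y - z^2) includes (∂/∂z)(-2*w^2 - 2*x*y - z^2) dz = (-2*z) dz, which multiplied by dy ∧ dw gives (2*z) dy ∧ dz ∧ dw
Collecting like 3-forms: d(omega) = (-3*y) dx ∧ dy ∧ dw + (z) dy ∧ dz ∧ dw.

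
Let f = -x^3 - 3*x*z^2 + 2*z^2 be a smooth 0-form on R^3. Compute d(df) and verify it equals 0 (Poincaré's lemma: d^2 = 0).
d(df) = 0

Step 1: df = sum_i (∂f/∂x_i) dx_i = (-3*x^2 - 3*z^2) dx + (0) dy + (2*z*(2 - 3*x)) dz.
Step 2: Apply d again. Using the 1-form formula, the coefficient of dx ∧ dy in d(df) is ∂^2 f/∂x ∂y - ∂^2 f/∂y ∂x = (0) - (0) = 0 (equality of mixed partials for smooth f).
Similarly for dx ∧ dz and dy ∧ dz — all coefficients vanish. So d(df) = 0.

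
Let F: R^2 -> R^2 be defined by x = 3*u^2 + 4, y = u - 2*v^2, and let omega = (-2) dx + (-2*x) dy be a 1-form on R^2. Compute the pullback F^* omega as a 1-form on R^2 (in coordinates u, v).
F^* omega = (-6*u^2 - 12*u - 8) du + (8*v*(3*u^2 + 4)) dv

Using F^*(f dg) = (f ∘ F) d(g ∘ F), substitute each coordinate x_i by F_i(u, v) in f_i, and replace dx_i by d F_i = (∂F_i/∂u) du + (∂F_i/∂v) dv.
  For the x component: f_1(F) = -2; d F_1 = (6*u) du + (0) dv
  For the y component: f_2(F) = -6*u^2 - 8; d F_2 = (1) du + (-4*v) dv
Combining and collecting du, dv coefficients:
  coeff of du: -6*u^2 - 12*u - 8
  coeff of dv: 8*v*(3*u^2 + 4)
F^* omega = (-6*u^2 - 12*u - 8) du + (8*v*(3*u^2 + 4)) dv.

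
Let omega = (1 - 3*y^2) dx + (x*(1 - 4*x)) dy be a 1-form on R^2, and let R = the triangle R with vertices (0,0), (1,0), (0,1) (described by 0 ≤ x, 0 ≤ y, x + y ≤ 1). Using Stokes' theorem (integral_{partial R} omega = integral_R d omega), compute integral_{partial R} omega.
integral_(partial R) omega = 1/6

Stokes: integral_partial_R omega = integral_R d omega with d omega = (∂Q/∂x - ∂P/∂y) dx ∧ dy.
  ∂Q/∂x = 1 - 8*x
  ∂P/∂y = -6*y
  integrand = ∂Q/∂x - ∂P/∂y = -8*x + 6*y + 1.
Integrating over R: integral_0^1 integral_0^{1-x} (-8*x + 6*y + 1) dy dx = 1/6.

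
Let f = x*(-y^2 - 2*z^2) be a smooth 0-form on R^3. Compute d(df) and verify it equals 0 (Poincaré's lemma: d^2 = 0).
d(df) = 0

Step 1: df = sum_i (∂f/∂x_i) dx_i = (-y^2 - 2*z^2) dx + (-2*x*y) dy + (-4*x*z) dz.
Step 2: Apply d again. Using the 1-form formula, the coefficient of dx ∧ dy in d(df) is ∂^2 f/∂x ∂y - ∂^2 f/∂y ∂x = (-2*y) - (-2*y) = 0 (equality of mixed partials for smooth f).
Similarly for dx ∧ dz and dy ∧ dz — all coefficients vanish. So d(df) = 0.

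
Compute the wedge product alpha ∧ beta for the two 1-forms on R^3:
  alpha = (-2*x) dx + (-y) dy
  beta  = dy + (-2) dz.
alpha ∧ beta = (-2*x) dx ∧ dy + (4*x) dx ∧ dz + (2*y) dy ∧ dz

Distribute the wedge, using dx_i ∧ dx_j = -dx_j ∧ dx_i and dx_i ∧ dx_i = 0. For each pair (i, j) with i < j, the coefficient of dx_i ∧ dx_j in alpha ∧ beta is (alpha_i * beta_j - alpha_j * beta_i). Collecting: alpha ∧ beta = (-2*x) dx ∧ dy + (4*x) dx ∧ dz + (2*y) dy ∧ dz.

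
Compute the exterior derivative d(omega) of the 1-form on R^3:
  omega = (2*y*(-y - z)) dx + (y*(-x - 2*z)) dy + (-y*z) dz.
d(omega) = (3*y + 2*z) dx ∧ dy + (2*y) dx ∧ dz + (2*y - z) dy ∧ dz

For a 1-form omega = sum_i f_i dx_i, the exterior derivative is
  d(omega) = sum_{i < j} (∂f_j/∂x_i - ∂f_i/∂x_j) dx_i ∧ dx_j.
  coefficient of dx ∧ dy: ∂f_2/∂x - ∂f_1/∂y = ∂(y*(-x - 2*z))/∂x - ∂(2*y*(-y - z))/∂y = 3*y + 2*z
  coefficient of dx ∧ dz: ∂f_3/∂x - ∂f_1/∂z = ∂(-y*z)/∂x - ∂(2*y*(-y - z))/∂z = 2*y
  coefficient of dy ∧ dz: ∂f_3/∂y - ∂f_2/∂z = ∂(-y*z)/∂y - ∂(y*(-x - 2*z))/∂z = 2*y - z
Assembling: d(omega) = (3*y + 2*z) dx ∧ dy + (2*y) dx ∧ dz + (2*y - z) dy ∧ dz.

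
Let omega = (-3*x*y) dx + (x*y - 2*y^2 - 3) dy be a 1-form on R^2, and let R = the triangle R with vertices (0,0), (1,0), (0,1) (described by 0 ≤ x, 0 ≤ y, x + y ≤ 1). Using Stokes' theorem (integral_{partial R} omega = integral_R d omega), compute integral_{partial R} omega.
integral_(partial R) omega = 2/3

Stokes: integral_partial_R omega = integral_R d omega with d omega = (∂Q/∂x - ∂P/∂y) dx ∧ dy.
  ∂Q/∂x = y
  ∂P/∂y = -3*x
  integrand = ∂Q/∂x - ∂P/∂y = 3*x + y.
Integrating over R: integral_0^1 integral_0^{1-x} (3*x + y) dy dx = 2/3.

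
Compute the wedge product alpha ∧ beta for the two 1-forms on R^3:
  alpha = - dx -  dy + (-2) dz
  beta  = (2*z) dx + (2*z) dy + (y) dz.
alpha ∧ beta = (-y + 4*z) dx ∧ dz + (-y + 4*z) dy ∧ dz

Distribute the wedge, using dx_i ∧ dx_j = -dx_j ∧ dx_i and dx_i ∧ dx_i = 0. For each pair (i, j) with i < j, the coefficient of dx_i ∧ dx_j in alpha ∧ beta is (alpha_i * beta_j - alpha_j * beta_i). Collecting: alpha ∧ beta = (-y + 4*z) dx ∧ dz + (-y + 4*z) dy ∧ dz.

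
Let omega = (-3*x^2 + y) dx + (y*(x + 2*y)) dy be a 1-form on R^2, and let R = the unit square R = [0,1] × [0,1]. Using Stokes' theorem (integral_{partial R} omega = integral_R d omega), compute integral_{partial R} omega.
integral_(partial R) omega = -1/2

Stokes: integral_partial_R omega = integral_R d omega with d omega = (∂Q/∂x - ∂P/∂y) dx ∧ dy.
  ∂Q/∂x = y
  ∂P/∂y = 1
  integrand = ∂Q/∂x - ∂P/∂y = y - 1.
Integrating over R: integral_0^1 integral_0^1 (y - 1) dx dy = -1/2.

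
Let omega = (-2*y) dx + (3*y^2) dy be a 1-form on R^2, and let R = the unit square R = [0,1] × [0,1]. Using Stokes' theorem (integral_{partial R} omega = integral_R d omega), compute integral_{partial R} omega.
integral_(partial R) omega = 2

Stokes: integral_partial_R omega = integral_R d omega with d omega = (∂Q/∂x - ∂P/∂y) dx ∧ dy.
  ∂Q/∂x = 0
  ∂P/∂y = -2
  integrand = ∂Q/∂x - ∂P/∂y = 2.
Integrating over R: integral_0^1 integral_0^1 (2) dx dy = 2.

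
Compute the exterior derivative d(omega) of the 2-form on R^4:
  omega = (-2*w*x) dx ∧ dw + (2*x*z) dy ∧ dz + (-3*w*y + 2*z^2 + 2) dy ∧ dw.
d(omega) = (2*z) dx ∧ dy ∧ dz + (-4*z) dy ∧ dz ∧ dw

For a 2-form omega = sum_{i<j} g_{ij} dx_i ∧ dx_j, the exterior derivative is
  d(omega) = sum_{i<j} d(g_{ij}) ∧ dx_i ∧ dx_j = sum_{i<j, k} (∂g_{ij}/∂x_k) dx_k ∧ dx_i ∧ dx_j.
Expand each term, using dx_k ∧ dx_i ∧ dx_j = sgn(permutation) dx_{(a)} ∧ dx_{(b)} ∧ dx_{(c)} with (a < b < c) sorted:
  d(2*x*z) includes (∂/∂x)(2*x*z) dx = (2*z) dx, which multiplied by dy ∧ dz gives (2*z) dx ∧ dy ∧ dz
  d(-3*w*y + 2*z^2 + 2) includes (∂/∂z)(-3*w*y + 2*z^2 + 2) dz = (4*z) dz, which multiplied by dy ∧ dw gives (-4*z) dy ∧ dz ∧ dw
Collecting like 3-forms: d(omega) = (2*z) dx ∧ dy ∧ dz + (-4*z) dy ∧ dz ∧ dw.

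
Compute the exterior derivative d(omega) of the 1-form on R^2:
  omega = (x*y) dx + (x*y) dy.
d(omega) = (-x + y) dx ∧ dy

For a 1-form omega = sum_i f_i dx_i, the exterior derivative is
  d(omega) = sum_{i < j} (∂f_j/∂x_i - ∂f_i/∂x_j) dx_i ∧ dx_j.
  coefficient of dx ∧ dy: ∂f_2/∂x - ∂f_1/∂y = ∂(x*y)/∂x - ∂(x*y)/∂y = -x + y
Assembling: d(omega) = (-x + y) dx ∧ dy.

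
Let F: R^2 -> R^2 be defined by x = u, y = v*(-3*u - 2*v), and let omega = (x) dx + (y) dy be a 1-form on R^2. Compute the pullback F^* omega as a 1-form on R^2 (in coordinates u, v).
F^* omega = (9*u*v^2 + u + 6*v^3) du + (v*(9*u^2 + 18*u*v + 8*v^2)) dv

Using F^*(f dg) = (f ∘ F) d(g ∘ F), substitute each coordinate x_i by F_i(u, v) in f_i, and replace dx_i by d F_i = (∂F_i/∂u) du + (∂F_i/∂v) dv.
  For the x component: f_1(F) = u; d F_1 = (1) du + (0) dv
  For the y component: f_2(F) = v*(-3*u - 2*v); d F_2 = (-3*v) du + (-3*u - 4*v) dv
Combining and collecting du, dv coefficients:
  coeff of du: 9*u*v^2 + u + 6*v^3
  coeff of dv: v*(9*u^2 + 18*u*v + 8*v^2)
F^* omega = (9*u*v^2 + u + 6*v^3) du + (v*(9*u^2 + 18*u*v + 8*v^2)) dv.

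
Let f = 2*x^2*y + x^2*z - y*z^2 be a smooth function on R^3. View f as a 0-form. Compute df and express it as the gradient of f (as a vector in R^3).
df = (2*x*(2*y + z)) dx + (2*x^2 - z^2) dy + (x^2 - 2*y*z) dz; grad f = (2*x*(2*y + z), 2*x^2 - z^2, x^2 - 2*y*z)

For a 0-form f, d f = (∂f/∂x) dx + (∂f/∂y) dy + (∂f/∂z) dz. The components of the vector representation are exactly the entries of grad f in Cartesian coordinates:
  ∂f/∂x = 2*x*(2*y + z)
  ∂f/∂y = 2*x^2 - z^2
  ∂f/∂z = x^2 - 2*y*z.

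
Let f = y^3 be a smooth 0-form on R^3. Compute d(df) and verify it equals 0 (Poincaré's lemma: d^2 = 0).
d(df) = 0

Step 1: df = sum_i (∂f/∂x_i) dx_i = (0) dx + (3*y^2) dy + (0) dz.
Step 2: Apply d again. Using the 1-form formula, the coefficient of dx ∧ dy in d(df) is ∂^2 f/∂x ∂y - ∂^2 f/∂y ∂x = (0) - (0) = 0 (equality of mixed partials for smooth f).
Similarly for dx ∧ dz and dy ∧ dz — all coefficients vanish. So d(df) = 0.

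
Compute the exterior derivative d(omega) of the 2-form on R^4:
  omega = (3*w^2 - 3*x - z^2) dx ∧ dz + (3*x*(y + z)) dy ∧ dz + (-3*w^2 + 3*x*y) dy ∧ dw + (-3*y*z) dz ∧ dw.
d(omega) = (6*w) dx ∧ dz ∧ dw + (3*y + 3*z) dx ∧ dy ∧ dz + (3*y) dx ∧ dy ∧ dw + (-3*z) dy ∧ dz ∧ dw

For a 2-form omega = sum_{i<j} g_{ij} dx_i ∧ dx_j, the exterior derivative is
  d(omega) = sum_{i<j} d(g_{ij}) ∧ dx_i ∧ dx_j = sum_{i<j, k} (∂g_{ij}/∂x_k) dx_k ∧ dx_i ∧ dx_j.
Expand each term, using dx_k ∧ dx_i ∧ dx_j = sgn(permutation) dx_{(a)} ∧ dx_{(b)} ∧ dx_{(c)} with (a < b < c) sorted:
  d(3*w^2 - 3*x - z^2) includes (∂/∂w)(3*w^2 - 3*x - z^2) dw = (6*w) dw, which multiplied by dx ∧ dz gives (6*w) dx ∧ dz ∧ dw
  d(3*x*(y + z)) includes (∂/∂x)(3*x*(y + z)) dx = (3*y + 3*z) dx, which multiplied by dy ∧ dz gives (3*y + 3*z) dx ∧ dy ∧ dz
  d(-3*w^2 + 3*x*y) includes (∂/∂x)(-3*w^2 + 3*x*y) dx = (3*y) dx, which multiplied by dy ∧ dw gives (3*y) dx ∧ dy ∧ dw
  d(-3*y*z) includes (∂/∂y)(-3*y*z) dy = (-3*z) dy, which multiplied by dz ∧ dw gives (-3*z) dy ∧ dz ∧ dw
Collecting like 3-forms: d(omega) = (6*w) dx ∧ dz ∧ dw + (3*y + 3*z) dx ∧ dy ∧ dz + (3*y) dx ∧ dy ∧ dw + (-3*z) dy ∧ dz ∧ dw.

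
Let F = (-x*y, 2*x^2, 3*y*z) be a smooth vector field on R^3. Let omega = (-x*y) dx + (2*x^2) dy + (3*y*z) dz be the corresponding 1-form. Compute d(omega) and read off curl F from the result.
d(omega) = (3*z) dy ∧ dz + (0) dz ∧ dx + (5*x) dx ∧ dy; curl F = (3*z, 0, 5*x)

d omega = sum_{i<j} (∂f_j/∂x_i - ∂f_i/∂x_j) dx_i ∧ dx_j. Under the identification (dy ∧ dz, dz ∧ dx, dx ∧ dy) ↔ (e_x, e_y, e_z), the coefficients are exactly the components of curl F. Compute:
  ∂R/∂y - ∂Q/∂z = (3*z) - (0) = 3*z
  ∂P/∂z - ∂R/∂x = (0) - (0) = 0
  ∂Q/∂x - ∂P/∂y = (4*x) - (-x) = 5*x.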